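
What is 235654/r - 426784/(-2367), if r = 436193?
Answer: 186717986330/1032468831 ≈ 180.85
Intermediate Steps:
235654/r - 426784/(-2367) = 235654/436193 - 426784/(-2367) = 235654*(1/436193) - 426784*(-1/2367) = 235654/436193 + 426784/2367 = 186717986330/1032468831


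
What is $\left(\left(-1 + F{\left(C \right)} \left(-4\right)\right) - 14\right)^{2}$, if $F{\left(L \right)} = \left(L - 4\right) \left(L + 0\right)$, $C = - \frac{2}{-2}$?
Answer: $9$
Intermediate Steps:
$C = 1$ ($C = \left(-2\right) \left(- \frac{1}{2}\right) = 1$)
$F{\left(L \right)} = L \left(-4 + L\right)$ ($F{\left(L \right)} = \left(-4 + L\right) L = L \left(-4 + L\right)$)
$\left(\left(-1 + F{\left(C \right)} \left(-4\right)\right) - 14\right)^{2} = \left(\left(-1 + 1 \left(-4 + 1\right) \left(-4\right)\right) - 14\right)^{2} = \left(\left(-1 + 1 \left(-3\right) \left(-4\right)\right) - 14\right)^{2} = \left(\left(-1 - -12\right) - 14\right)^{2} = \left(\left(-1 + 12\right) - 14\right)^{2} = \left(11 - 14\right)^{2} = \left(-3\right)^{2} = 9$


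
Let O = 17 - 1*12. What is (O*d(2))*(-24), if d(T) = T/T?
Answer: -120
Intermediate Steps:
d(T) = 1
O = 5 (O = 17 - 12 = 5)
(O*d(2))*(-24) = (5*1)*(-24) = 5*(-24) = -120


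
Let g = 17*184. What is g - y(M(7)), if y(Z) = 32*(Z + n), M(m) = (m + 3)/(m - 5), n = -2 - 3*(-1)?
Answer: 2936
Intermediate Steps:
n = 1 (n = -2 + 3 = 1)
M(m) = (3 + m)/(-5 + m)
y(Z) = 32 + 32*Z (y(Z) = 32*(Z + 1) = 32*(1 + Z) = 32 + 32*Z)
g = 3128
g - y(M(7)) = 3128 - (32 + 32*((3 + 7)/(-5 + 7))) = 3128 - (32 + 32*(10/2)) = 3128 - (32 + 32*((1/2)*10)) = 3128 - (32 + 32*5) = 3128 - (32 + 160) = 3128 - 1*192 = 3128 - 192 = 2936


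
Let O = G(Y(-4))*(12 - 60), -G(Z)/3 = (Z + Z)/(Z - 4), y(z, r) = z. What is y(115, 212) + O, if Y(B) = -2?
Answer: 211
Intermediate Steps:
G(Z) = -6*Z/(-4 + Z) (G(Z) = -3*(Z + Z)/(Z - 4) = -3*2*Z/(-4 + Z) = -6*Z/(-4 + Z))
O = 96 (O = (-6*(-2)/(-4 - 2))*(12 - 60) = -6*(-2)/(-6)*(-48) = -6*(-2)*(-⅙)*(-48) = -2*(-48) = 96)
y(115, 212) + O = 115 + 96 = 211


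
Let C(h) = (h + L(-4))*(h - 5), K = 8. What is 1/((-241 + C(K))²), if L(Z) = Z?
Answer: 1/52441 ≈ 1.9069e-5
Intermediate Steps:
C(h) = (-5 + h)*(-4 + h) (C(h) = (h - 4)*(h - 5) = (-4 + h)*(-5 + h) = (-5 + h)*(-4 + h))
1/((-241 + C(K))²) = 1/((-241 + (20 + 8² - 9*8))²) = 1/((-241 + (20 + 64 - 72))²) = 1/((-241 + 12)²) = 1/((-229)²) = 1/52441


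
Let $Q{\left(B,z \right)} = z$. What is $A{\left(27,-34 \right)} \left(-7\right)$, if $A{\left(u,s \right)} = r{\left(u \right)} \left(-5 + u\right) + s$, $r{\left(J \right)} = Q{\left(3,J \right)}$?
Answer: $-3920$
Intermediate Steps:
$r{\left(J \right)} = J$
$A{\left(u,s \right)} = s + u \left(-5 + u\right)$ ($A{\left(u,s \right)} = u \left(-5 + u\right) + s = s + u \left(-5 + u\right)$)
$A{\left(27,-34 \right)} \left(-7\right) = \left(-34 + 27^{2} - 135\right) \left(-7\right) = \left(-34 + 729 - 135\right) \left(-7\right) = 560 \left(-7\right) = -3920$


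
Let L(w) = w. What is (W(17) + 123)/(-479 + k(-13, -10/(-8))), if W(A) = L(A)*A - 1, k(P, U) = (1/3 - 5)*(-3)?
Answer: -137/155 ≈ -0.88387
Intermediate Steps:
k(P, U) = 14 (k(P, U) = (1/3 - 5)*(-3) = -14/3*(-3) = 14)
W(A) = -1 + A**2 (W(A) = A*A - 1 = A**2 - 1 = -1 + A**2)
(W(17) + 123)/(-479 + k(-13, -10/(-8))) = ((-1 + 17**2) + 123)/(-479 + 14) = ((-1 + 289) + 123)/(-465) = (288 + 123)*(-1/465) = 411*(-1/465) = -137/155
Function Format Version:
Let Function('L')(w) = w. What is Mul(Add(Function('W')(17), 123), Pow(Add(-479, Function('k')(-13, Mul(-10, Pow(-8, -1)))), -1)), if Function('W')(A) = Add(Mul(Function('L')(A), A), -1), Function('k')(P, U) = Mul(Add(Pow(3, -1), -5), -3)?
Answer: Rational(-137, 155) ≈ -0.88387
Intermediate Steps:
Function('k')(P, U) = 14 (Function('k')(P, U) = Mul(Add(Rational(1, 3), -5), -3) = Mul(Rational(-14, 3), -3) = 14)
Function('W')(A) = Add(-1, Pow(A, 2)) (Function('W')(A) = Add(Mul(A, A), -1) = Add(Pow(A, 2), -1) = Add(-1, Pow(A, 2)))
Mul(Add(Function('W')(17), 123), Pow(Add(-479, Function('k')(-13, Mul(-10, Pow(-8, -1)))), -1)) = Mul(Add(Add(-1, Pow(17, 2)), 123), Pow(Add(-479, 14), -1)) = Mul(Add(Add(-1, 289), 123), Pow(-465, -1)) = Mul(Add(288, 123), Rational(-1, 465)) = Mul(411, Rational(-1, 465)) = Rational(-137, 155)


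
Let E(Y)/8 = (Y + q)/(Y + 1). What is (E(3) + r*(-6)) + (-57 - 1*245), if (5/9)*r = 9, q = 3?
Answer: -1936/5 ≈ -387.20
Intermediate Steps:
E(Y) = 8*(3 + Y)/(1 + Y) (E(Y) = 8*((Y + 3)/(Y + 1)) = 8*((3 + Y)/(1 + Y)) = 8*(3 + Y)/(1 + Y))
r = 81/5 (r = (9/5)*9 = 81/5 ≈ 16.200)
(E(3) + r*(-6)) + (-57 - 1*245) = (8*(3 + 3)/(1 + 3) + (81/5)*(-6)) + (-57 - 1*245) = (8*6/4 - 486/5) + (-57 - 245) = (8*(¼)*6 - 486/5) - 302 = (12 - 486/5) - 302 = -426/5 - 302 = -1936/5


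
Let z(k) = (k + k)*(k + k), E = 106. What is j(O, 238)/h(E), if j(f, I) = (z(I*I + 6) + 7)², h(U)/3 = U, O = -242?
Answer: 164785745051816460049/318 ≈ 5.1819e+17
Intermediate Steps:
z(k) = 4*k² (z(k) = (2*k)*(2*k) = 4*k²)
h(U) = 3*U
j(f, I) = (7 + 4*(6 + I²)²)² (j(f, I) = (4*(I*I + 6)² + 7)² = (4*(I² + 6)² + 7)² = (4*(6 + I²)² + 7)² = (7 + 4*(6 + I²)²)²)
j(O, 238)/h(E) = (7 + 4*(6 + 238²)²)²/((3*106)) = (7 + 4*(6 + 56644)²)²/318 = (7 + 4*56650²)²*(1/318) = (7 + 4*3209222500)²*(1/318) = (7 + 12836890000)²*(1/318) = 12836890007²*(1/318) = 164785745051816460049*(1/318) = 164785745051816460049/318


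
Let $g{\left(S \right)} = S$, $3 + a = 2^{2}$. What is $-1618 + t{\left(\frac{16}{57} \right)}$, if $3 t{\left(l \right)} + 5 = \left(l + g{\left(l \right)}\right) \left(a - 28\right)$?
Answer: $- \frac{92609}{57} \approx -1624.7$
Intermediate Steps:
$a = 1$ ($a = -3 + 2^{2} = -3 + 4 = 1$)
$t{\left(l \right)} = - \frac{5}{3} - 18 l$ ($t{\left(l \right)} = - \frac{5}{3} + \frac{\left(l + l\right) \left(1 - 28\right)}{3} = - \frac{5}{3} + \frac{2 l \left(-27\right)}{3} = - \frac{5}{3} + \frac{\left(-54\right) l}{3} = - \frac{5}{3} - 18 l$)
$-1618 + t{\left(\frac{16}{57} \right)} = -1618 - \left(\frac{5}{3} + 18 \cdot \frac{16}{57}\right) = -1618 - \left(\frac{5}{3} + 18 \cdot 16 \cdot \frac{1}{57}\right) = -1618 - \frac{383}{57} = - \frac{92609}{57}$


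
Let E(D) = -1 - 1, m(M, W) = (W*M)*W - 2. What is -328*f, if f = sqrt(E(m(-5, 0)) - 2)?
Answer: -656*I ≈ -656.0*I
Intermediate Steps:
m(M, W) = -2 + M*W**2 (m(M, W) = (M*W)*W - 2 = M*W**2 - 2 = -2 + M*W**2)
E(D) = -2
f = 2*I (f = sqrt(-2 - 2) = sqrt(-4) = 2*I ≈ 2.0*I)
-328*f = -656*I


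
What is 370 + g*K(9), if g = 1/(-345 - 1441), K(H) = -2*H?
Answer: 330419/893 ≈ 370.01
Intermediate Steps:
g = -1/1786 (g = 1/(-1786) = -1/1786 ≈ -0.00055991)
370 + g*K(9) = 370 - (-1)*9/893 = 370 - 1/1786*(-18) = 370 + 9/893 = 330419/893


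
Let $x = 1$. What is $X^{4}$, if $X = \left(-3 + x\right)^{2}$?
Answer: $256$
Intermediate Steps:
$X = 4$ ($X = \left(-3 + 1\right)^{2} = \left(-2\right)^{2} = 4$)
$X^{4} = 4^{4} = 256$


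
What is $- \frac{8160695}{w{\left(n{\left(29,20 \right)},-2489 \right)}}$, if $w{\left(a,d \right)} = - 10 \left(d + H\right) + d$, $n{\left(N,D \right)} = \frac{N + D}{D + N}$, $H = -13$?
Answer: $- \frac{8160695}{22531} \approx -362.2$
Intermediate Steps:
$n{\left(N,D \right)} = 1$ ($n{\left(N,D \right)} = \frac{D + N}{D + N} = 1$)
$w{\left(a,d \right)} = 130 - 9 d$ ($w{\left(a,d \right)} = - 10 \left(d - 13\right) + d = - 10 \left(-13 + d\right) + d = \left(130 - 10 d\right) + d = 130 - 9 d$)
$- \frac{8160695}{w{\left(n{\left(29,20 \right)},-2489 \right)}} = - \frac{8160695}{130 - -22401} = - \frac{8160695}{130 + 22401} = - \frac{8160695}{22531}$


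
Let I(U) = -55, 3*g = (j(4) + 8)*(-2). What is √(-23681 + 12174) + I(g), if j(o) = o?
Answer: -55 + I*√11507 ≈ -55.0 + 107.27*I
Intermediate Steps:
g = -8 (g = ((4 + 8)*(-2))/3 = (12*(-2))/3 = (⅓)*(-24) = -8)
√(-23681 + 12174) + I(g) = √(-23681 + 12174) - 55 = √(-11507) - 55 = I*√11507 - 55 = -55 + I*√11507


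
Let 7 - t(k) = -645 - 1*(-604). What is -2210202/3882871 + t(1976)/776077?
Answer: -1715100559746/3013406877067 ≈ -0.56916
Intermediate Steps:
t(k) = 48 (t(k) = 7 - (-645 - 1*(-604)) = 7 - (-645 + 604) = 7 - 1*(-41) = 7 + 41 = 48)
-2210202/3882871 + t(1976)/776077 = -2210202/3882871 + 48/776077 = -1715100559746/3013406877067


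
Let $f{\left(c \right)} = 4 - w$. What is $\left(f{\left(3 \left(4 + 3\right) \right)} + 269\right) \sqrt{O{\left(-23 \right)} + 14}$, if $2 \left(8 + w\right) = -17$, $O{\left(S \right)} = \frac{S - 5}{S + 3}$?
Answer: $\frac{579 \sqrt{385}}{10} \approx 1136.1$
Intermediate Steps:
$O{\left(S \right)} = \frac{-5 + S}{3 + S}$
$w = - \frac{33}{2}$ ($w = -8 + \frac{1}{2} \left(-17\right) = -8 - \frac{17}{2} = - \frac{33}{2} \approx -16.5$)
$f{\left(c \right)} = \frac{41}{2}$ ($f{\left(c \right)} = 4 - - \frac{33}{2} = 4 + \frac{33}{2} = \frac{41}{2}$)
$\left(f{\left(3 \left(4 + 3\right) \right)} + 269\right) \sqrt{O{\left(-23 \right)} + 14} = \left(\frac{41}{2} + 269\right) \sqrt{\frac{-5 - 23}{3 - 23} + 14} = \frac{579 \sqrt{\frac{1}{-20} \left(-28\right) + 14}}{2} = \frac{579 \sqrt{\left(- \frac{1}{20}\right) \left(-28\right) + 14}}{2} = \frac{579 \sqrt{\frac{7}{5} + 14}}{2} = \frac{579 \sqrt{\frac{77}{5}}}{2} = \frac{579 \frac{\sqrt{385}}{5}}{2} = \frac{579 \sqrt{385}}{10}$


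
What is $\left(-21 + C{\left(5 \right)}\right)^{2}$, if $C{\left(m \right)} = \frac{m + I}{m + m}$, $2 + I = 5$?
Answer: $\frac{10201}{25} \approx 408.04$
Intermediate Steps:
$I = 3$ ($I = -2 + 5 = 3$)
$C{\left(m \right)} = \frac{3 + m}{2 m}$ ($C{\left(m \right)} = \frac{m + 3}{m + m} = \frac{3 + m}{2 m}$)
$\left(-21 + C{\left(5 \right)}\right)^{2} = \left(-21 + \frac{3 + 5}{2 \cdot 5}\right)^{2} = \left(-21 + \frac{1}{2} \cdot \frac{1}{5} \cdot 8\right)^{2} = \left(-21 + \frac{4}{5}\right)^{2} = \left(- \frac{101}{5}\right)^{2} = \frac{10201}{25}$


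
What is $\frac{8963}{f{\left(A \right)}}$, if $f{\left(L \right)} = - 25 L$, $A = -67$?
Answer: $\frac{8963}{1675} \approx 5.351$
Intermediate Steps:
$\frac{8963}{f{\left(A \right)}} = \frac{8963}{\left(-25\right) \left(-67\right)} = \frac{8963}{1675}$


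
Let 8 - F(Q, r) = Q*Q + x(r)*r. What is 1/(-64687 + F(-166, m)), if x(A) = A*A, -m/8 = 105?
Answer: 1/592611765 ≈ 1.6874e-9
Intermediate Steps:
m = -840 (m = -8*105 = -840)
x(A) = A²
F(Q, r) = 8 - Q² - r³ (F(Q, r) = 8 - (Q*Q + r²*r) = 8 - (Q² + r³) = 8 + (-Q² - r³) = 8 - Q² - r³)
1/(-64687 + F(-166, m)) = 1/(-64687 + (8 - 1*(-166)² - 1*(-840)³)) = 1/(-64687 + (8 - 1*27556 - 1*(-592704000))) = 1/(-64687 + (8 - 27556 + 592704000)) = 1/(-64687 + 592676452) = 1/592611765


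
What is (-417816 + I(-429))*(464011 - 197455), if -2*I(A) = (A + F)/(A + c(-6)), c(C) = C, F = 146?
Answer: -16148860018478/145 ≈ -1.1137e+11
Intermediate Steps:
I(A) = -(146 + A)/(2*(-6 + A)) (I(A) = -(A + 146)/(2*(A - 6)) = -(146 + A)/(2*(-6 + A)))
(-417816 + I(-429))*(464011 - 197455) = (-417816 + (-146 - 1*(-429))/(2*(-6 - 429)))*(464011 - 197455) = (-417816 + (1/2)*(-146 + 429)/(-435))*266556 = (-417816 + (1/2)*(-1/435)*283)*266556 = (-417816 - 283/870)*266556 = -363500203/870*266556 = -16148860018478/145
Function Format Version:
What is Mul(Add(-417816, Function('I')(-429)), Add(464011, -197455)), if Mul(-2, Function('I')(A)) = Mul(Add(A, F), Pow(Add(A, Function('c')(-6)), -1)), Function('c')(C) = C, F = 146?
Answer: Rational(-16148860018478, 145) ≈ -1.1137e+11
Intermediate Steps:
Function('I')(A) = Mul(Rational(-1, 2), Pow(Add(-6, A), -1), Add(146, A)) (Function('I')(A) = Mul(Rational(-1, 2), Mul(Add(A, 146), Pow(Add(A, -6), -1))) = Mul(Rational(-1, 2), Mul(Add(146, A), Pow(Add(-6, A), -1))) = Mul(Rational(-1, 2), Mul(Pow(Add(-6, A), -1), Add(146, A))) = Mul(Rational(-1, 2), Pow(Add(-6, A), -1), Add(146, A)))
Mul(Add(-417816, Function('I')(-429)), Add(464011, -197455)) = Mul(Add(-417816, Mul(Rational(1, 2), Pow(Add(-6, -429), -1), Add(-146, Mul(-1, -429)))), Add(464011, -197455)) = Mul(Add(-417816, Mul(Rational(1, 2), Pow(-435, -1), Add(-146, 429))), 266556) = Mul(Add(-417816, Mul(Rational(1, 2), Rational(-1, 435), 283)), 266556) = Mul(Add(-417816, Rational(-283, 870)), 266556) = Mul(Rational(-363500203, 870), 266556) = Rational(-16148860018478, 145)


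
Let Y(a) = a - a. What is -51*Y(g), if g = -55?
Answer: 0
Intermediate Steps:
Y(a) = 0
-51*Y(g) = -51*0 = 0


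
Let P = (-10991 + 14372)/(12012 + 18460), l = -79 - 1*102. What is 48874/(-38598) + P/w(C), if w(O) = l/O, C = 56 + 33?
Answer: -20083979225/15206046024 ≈ -1.3208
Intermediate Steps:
C = 89
l = -181 (l = -79 - 102 = -181)
w(O) = -181/O
P = 3381/30472 ≈ 0.11095
48874/(-38598) + P/w(C) = 48874/(-38598) + 3381/(30472*((-181/89))) = 48874*(-1/38598) + 3381/(30472*((-181*1/89))) = -3491/2757 + 3381/(30472*(-181/89)) = -3491/2757 + (3381/30472)*(-89/181) = -3491/2757 - 300909/5515432 = -20083979225/15206046024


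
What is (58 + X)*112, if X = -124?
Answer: -7392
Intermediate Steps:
(58 + X)*112 = (58 - 124)*112 = -66*112 = -7392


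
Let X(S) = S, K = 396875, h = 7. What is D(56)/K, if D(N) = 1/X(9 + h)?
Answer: 1/6350000 ≈ 1.5748e-7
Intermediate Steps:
D(N) = 1/16 (D(N) = 1/(9 + 7) = 1/16)
D(56)/K = (1/16)/396875 = (1/16)*(1/396875) = 1/6350000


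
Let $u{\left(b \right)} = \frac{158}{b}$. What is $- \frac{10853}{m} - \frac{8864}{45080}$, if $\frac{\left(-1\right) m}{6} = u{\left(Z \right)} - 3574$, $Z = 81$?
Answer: $- \frac{2292398261}{3260816720} \approx -0.70301$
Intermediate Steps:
$m = \frac{578672}{27}$ ($m = - 6 \left(\frac{158}{81} - 3574\right) = \left(-6\right) \left(- \frac{289336}{81}\right) = \frac{578672}{27} \approx 21432.0$)
$- \frac{10853}{m} - \frac{8864}{45080} = - \frac{10853}{\frac{578672}{27}} - \frac{8864}{45080} = \left(-10853\right) \frac{27}{578672} - \frac{1108}{5635} = - \frac{293031}{578672} - \frac{1108}{5635} = - \frac{2292398261}{3260816720}$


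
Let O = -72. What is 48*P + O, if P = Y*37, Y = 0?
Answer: -72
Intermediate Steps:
P = 0 (P = 0*37 = 0)
48*P + O = 48*0 - 72 = 0 - 72 = -72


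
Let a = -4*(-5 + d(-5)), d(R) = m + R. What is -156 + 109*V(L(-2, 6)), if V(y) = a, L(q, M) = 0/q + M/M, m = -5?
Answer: 6384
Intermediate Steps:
L(q, M) = 1 (L(q, M) = 0 + 1 = 1)
d(R) = -5 + R
a = 60 (a = -4*(-5 + (-5 - 5)) = -4*(-5 - 10) = -4*(-15) = 60)
V(y) = 60
-156 + 109*V(L(-2, 6)) = -156 + 109*60 = -156 + 6540 = 6384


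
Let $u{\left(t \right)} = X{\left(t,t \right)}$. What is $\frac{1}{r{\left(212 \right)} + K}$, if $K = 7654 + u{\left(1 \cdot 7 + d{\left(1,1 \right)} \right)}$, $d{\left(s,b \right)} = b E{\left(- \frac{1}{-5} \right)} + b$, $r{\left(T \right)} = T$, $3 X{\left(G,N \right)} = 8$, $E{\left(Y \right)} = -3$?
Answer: $\frac{3}{23606} \approx 0.00012709$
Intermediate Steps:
$X{\left(G,N \right)} = \frac{8}{3}$ ($X{\left(G,N \right)} = \frac{1}{3} \cdot 8 = \frac{8}{3}$)
$d{\left(s,b \right)} = - 2 b$ ($d{\left(s,b \right)} = b \left(-3\right) + b = - 3 b + b = - 2 b$)
$u{\left(t \right)} = \frac{8}{3}$
$K = \frac{22970}{3}$ ($K = 7654 + \frac{8}{3} = \frac{22970}{3} \approx 7656.7$)
$\frac{1}{r{\left(212 \right)} + K} = \frac{1}{212 + \frac{22970}{3}} = \frac{1}{\frac{23606}{3}} = \frac{3}{23606}$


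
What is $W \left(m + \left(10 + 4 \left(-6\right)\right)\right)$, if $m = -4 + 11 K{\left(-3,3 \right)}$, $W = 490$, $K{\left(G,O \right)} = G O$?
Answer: $-57330$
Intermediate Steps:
$m = -103$ ($m = -4 + 11 \left(\left(-3\right) 3\right) = -4 + 11 \left(-9\right) = -4 - 99 = -103$)
$W \left(m + \left(10 + 4 \left(-6\right)\right)\right) = 490 \left(-103 + \left(10 + 4 \left(-6\right)\right)\right) = 490 \left(-103 + \left(10 - 24\right)\right) = 490 \left(-103 - 14\right) = 490 \left(-117\right) = -57330$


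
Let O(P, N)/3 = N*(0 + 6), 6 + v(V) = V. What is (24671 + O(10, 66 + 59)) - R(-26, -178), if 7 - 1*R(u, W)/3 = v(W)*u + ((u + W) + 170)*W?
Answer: 59408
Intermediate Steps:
v(V) = -6 + V
R(u, W) = 21 - 3*W*(170 + W + u) - 3*u*(-6 + W) (R(u, W) = 21 - 3*((-6 + W)*u + ((u + W) + 170)*W) = 21 - 3*(u*(-6 + W) + ((W + u) + 170)*W) = 21 - 3*(u*(-6 + W) + (170 + W + u)*W) = 21 - 3*(u*(-6 + W) + W*(170 + W + u)) = 21 - 3*(W*(170 + W + u) + u*(-6 + W)) = 21 + (-3*W*(170 + W + u) - 3*u*(-6 + W)) = 21 - 3*W*(170 + W + u) - 3*u*(-6 + W))
O(P, N) = 18*N (O(P, N) = 3*(N*(0 + 6)) = 3*(N*6) = 3*(6*N) = 18*N)
(24671 + O(10, 66 + 59)) - R(-26, -178) = (24671 + 18*(66 + 59)) - (21 - 510*(-178) - 3*(-178)**2 - 3*(-178)*(-26) - 3*(-26)*(-6 - 178)) = (24671 + 18*125) - (21 + 90780 - 3*31684 - 13884 - 3*(-26)*(-184)) = (24671 + 2250) - (21 + 90780 - 95052 - 13884 - 14352) = 26921 - 1*(-32487) = 26921 + 32487 = 59408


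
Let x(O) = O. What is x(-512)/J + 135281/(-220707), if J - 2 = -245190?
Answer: -8264068961/13528676979 ≈ -0.61086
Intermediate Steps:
J = -245188 (J = 2 - 245190 = -245188)
x(-512)/J + 135281/(-220707) = -512/(-245188) + 135281/(-220707) = -512*(-1/245188) + 135281*(-1/220707) = 128/61297 - 135281/220707 = -8264068961/13528676979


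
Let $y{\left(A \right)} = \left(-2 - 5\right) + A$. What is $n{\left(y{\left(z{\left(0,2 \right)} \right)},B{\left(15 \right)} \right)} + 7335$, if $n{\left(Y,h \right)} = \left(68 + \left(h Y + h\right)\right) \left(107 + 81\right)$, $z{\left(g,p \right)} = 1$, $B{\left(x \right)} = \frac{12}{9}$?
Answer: $\frac{56597}{3} \approx 18866.0$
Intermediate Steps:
$B{\left(x \right)} = \frac{4}{3}$ ($B{\left(x \right)} = 12 \cdot \frac{1}{9} = \frac{4}{3}$)
$y{\left(A \right)} = -7 + A$
$n{\left(Y,h \right)} = 12784 + 188 h + 188 Y h$ ($n{\left(Y,h \right)} = \left(68 + \left(Y h + h\right)\right) 188 = \left(68 + \left(h + Y h\right)\right) 188 = \left(68 + h + Y h\right) 188 = 12784 + 188 h + 188 Y h$)
$n{\left(y{\left(z{\left(0,2 \right)} \right)},B{\left(15 \right)} \right)} + 7335 = \left(12784 + 188 \cdot \frac{4}{3} + 188 \left(-7 + 1\right) \frac{4}{3}\right) + 7335 = \left(12784 + \frac{752}{3} + 188 \left(-6\right) \frac{4}{3}\right) + 7335 = \left(12784 + \frac{752}{3} - 1504\right) + 7335 = \frac{34592}{3} + 7335 = \frac{56597}{3}$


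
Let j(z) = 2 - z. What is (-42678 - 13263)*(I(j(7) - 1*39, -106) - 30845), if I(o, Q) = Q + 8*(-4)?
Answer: 1733220003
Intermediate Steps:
I(o, Q) = -32 + Q (I(o, Q) = Q - 32 = -32 + Q)
(-42678 - 13263)*(I(j(7) - 1*39, -106) - 30845) = (-42678 - 13263)*((-32 - 106) - 30845) = -55941*(-138 - 30845) = -55941*(-30983) = 1733220003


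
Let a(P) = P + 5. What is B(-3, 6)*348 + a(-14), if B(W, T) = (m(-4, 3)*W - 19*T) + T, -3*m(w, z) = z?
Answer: -36549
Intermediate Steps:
m(w, z) = -z/3
B(W, T) = -W - 18*T (B(W, T) = ((-⅓*3)*W - 19*T) + T = (-W - 19*T) + T = -W - 18*T)
a(P) = 5 + P
B(-3, 6)*348 + a(-14) = (-1*(-3) - 18*6)*348 + (5 - 14) = (3 - 108)*348 - 9 = -105*348 - 9 = -36540 - 9 = -36549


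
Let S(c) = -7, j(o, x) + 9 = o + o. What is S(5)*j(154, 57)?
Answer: -2093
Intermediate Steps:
j(o, x) = -9 + 2*o (j(o, x) = -9 + (o + o) = -9 + 2*o)
S(5)*j(154, 57) = -7*(-9 + 2*154) = -7*(-9 + 308) = -7*299 = -2093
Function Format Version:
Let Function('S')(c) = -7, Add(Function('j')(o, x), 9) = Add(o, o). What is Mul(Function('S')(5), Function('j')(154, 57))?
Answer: -2093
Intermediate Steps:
Function('j')(o, x) = Add(-9, Mul(2, o)) (Function('j')(o, x) = Add(-9, Add(o, o)) = Add(-9, Mul(2, o)))
Mul(Function('S')(5), Function('j')(154, 57)) = Mul(-7, Add(-9, Mul(2, 154))) = Mul(-7, Add(-9, 308)) = Mul(-7, 299) = -2093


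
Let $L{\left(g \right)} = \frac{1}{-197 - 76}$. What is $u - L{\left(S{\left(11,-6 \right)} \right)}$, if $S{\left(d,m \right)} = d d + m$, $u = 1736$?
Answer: $\frac{473929}{273} \approx 1736.0$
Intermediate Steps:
$S{\left(d,m \right)} = m + d^{2}$ ($S{\left(d,m \right)} = d^{2} + m = m + d^{2}$)
$L{\left(g \right)} = - \frac{1}{273}$ ($L{\left(g \right)} = \frac{1}{-273} = - \frac{1}{273}$)
$u - L{\left(S{\left(11,-6 \right)} \right)} = 1736 - - \frac{1}{273} = 1736 + \frac{1}{273} = \frac{473929}{273}$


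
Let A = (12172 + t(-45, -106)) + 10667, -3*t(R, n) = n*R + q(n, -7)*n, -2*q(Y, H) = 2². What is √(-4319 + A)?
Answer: 11*√1254/3 ≈ 129.84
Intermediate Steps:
q(Y, H) = -2 (q(Y, H) = -½*2² = -½*4 = -2)
t(R, n) = 2*n/3 - R*n/3 (t(R, n) = -(n*R - 2*n)/3 = -(R*n - 2*n)/3 = -(-2*n + R*n)/3 = 2*n/3 - R*n/3)
A = 63535/3 (A = (12172 + (⅓)*(-106)*(2 - 1*(-45))) + 10667 = (12172 + (⅓)*(-106)*(2 + 45)) + 10667 = (12172 + (⅓)*(-106)*47) + 10667 = (12172 - 4982/3) + 10667 = 31534/3 + 10667 = 63535/3 ≈ 21178.)
√(-4319 + A) = √(-4319 + 63535/3) = √(50578/3) = 11*√1254/3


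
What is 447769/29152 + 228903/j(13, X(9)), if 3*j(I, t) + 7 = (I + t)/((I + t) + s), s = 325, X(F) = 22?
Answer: -1441141194103/14488544 ≈ -99468.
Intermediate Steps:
j(I, t) = -7/3 + (I + t)/(3*(325 + I + t)) (j(I, t) = -7/3 + ((I + t)/((I + t) + 325))/3 = -7/3 + ((I + t)/(325 + I + t))/3 = -7/3 + (I + t)/(3*(325 + I + t)))
447769/29152 + 228903/j(13, X(9)) = 447769/29152 + 228903/(((-2275/3 - 2*13 - 2*22)/(325 + 13 + 22))) = 447769*(1/29152) + 228903/(((-2275/3 - 26 - 44)/360)) = 447769/29152 + 228903/(((1/360)*(-2485/3))) = 447769/29152 + 228903/(-497/216) = 447769/29152 + 228903*(-216/497) = 447769/29152 - 49443048/497 = -1441141194103/14488544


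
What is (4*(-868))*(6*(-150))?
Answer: 3124800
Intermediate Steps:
(4*(-868))*(6*(-150)) = -3472*(-900) = 3124800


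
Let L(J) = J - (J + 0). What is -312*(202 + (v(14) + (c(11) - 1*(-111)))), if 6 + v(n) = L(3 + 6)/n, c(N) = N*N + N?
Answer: -136968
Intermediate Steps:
c(N) = N + N² (c(N) = N² + N = N + N²)
L(J) = 0 (L(J) = J - J = 0)
v(n) = -6 (v(n) = -6 + 0/n = -6 + 0 = -6)
-312*(202 + (v(14) + (c(11) - 1*(-111)))) = -312*(202 + (-6 + (11*(1 + 11) - 1*(-111)))) = -312*(202 + (-6 + (11*12 + 111))) = -312*(202 + (-6 + (132 + 111))) = -312*(202 + (-6 + 243)) = -312*(202 + 237) = -312*439 = -136968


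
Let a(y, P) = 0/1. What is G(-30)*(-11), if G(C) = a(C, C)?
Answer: 0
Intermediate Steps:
a(y, P) = 0 (a(y, P) = 0*1 = 0)
G(C) = 0
G(-30)*(-11) = 0*(-11) = 0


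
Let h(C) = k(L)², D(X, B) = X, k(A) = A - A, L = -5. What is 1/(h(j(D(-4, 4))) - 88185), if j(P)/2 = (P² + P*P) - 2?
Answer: -1/88185 ≈ -1.1340e-5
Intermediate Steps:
k(A) = 0
j(P) = -4 + 4*P² (j(P) = 2*((P² + P*P) - 2) = 2*((P² + P²) - 2) = 2*(2*P² - 2) = 2*(-2 + 2*P²) = -4 + 4*P²)
h(C) = 0 (h(C) = 0² = 0)
1/(h(j(D(-4, 4))) - 88185) = 1/(0 - 88185) = 1/(-88185) = -1/88185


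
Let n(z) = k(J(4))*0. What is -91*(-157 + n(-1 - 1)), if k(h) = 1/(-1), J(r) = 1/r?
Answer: 14287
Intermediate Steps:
k(h) = -1
n(z) = 0 (n(z) = -1*0 = 0)
-91*(-157 + n(-1 - 1)) = -91*(-157 + 0) = -91*(-157) = 14287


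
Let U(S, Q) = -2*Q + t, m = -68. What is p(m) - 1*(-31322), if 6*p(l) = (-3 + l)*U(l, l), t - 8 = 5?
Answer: 177353/6 ≈ 29559.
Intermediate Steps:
t = 13 (t = 8 + 5 = 13)
U(S, Q) = 13 - 2*Q (U(S, Q) = -2*Q + 13 = 13 - 2*Q)
p(l) = (-3 + l)*(13 - 2*l)/6 (p(l) = ((-3 + l)*(13 - 2*l))/6 = (-3 + l)*(13 - 2*l)/6)
p(m) - 1*(-31322) = -(-13 + 2*(-68))*(-3 - 68)/6 - 1*(-31322) = -⅙*(-13 - 136)*(-71) + 31322 = -⅙*(-149)*(-71) + 31322 = -10579/6 + 31322 = 177353/6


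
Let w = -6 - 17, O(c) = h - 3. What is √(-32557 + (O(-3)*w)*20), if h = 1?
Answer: I*√31637 ≈ 177.87*I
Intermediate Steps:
O(c) = -2 (O(c) = 1 - 3 = -2)
w = -23
√(-32557 + (O(-3)*w)*20) = √(-32557 - 2*(-23)*20) = √(-32557 + 46*20) = √(-32557 + 920) = √(-31637) = I*√31637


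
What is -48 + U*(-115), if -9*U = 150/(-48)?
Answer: -6331/72 ≈ -87.931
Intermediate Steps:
U = 25/72 (U = -50/(3*(-48)) = -50*(-1)/(3*48) = -1/9*(-25/8) = 25/72 ≈ 0.34722)
-48 + U*(-115) = -48 + (25/72)*(-115) = -48 - 2875/72 = -6331/72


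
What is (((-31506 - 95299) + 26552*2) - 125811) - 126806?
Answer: -326318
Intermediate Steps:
(((-31506 - 95299) + 26552*2) - 125811) - 126806 = ((-126805 + 53104) - 125811) - 126806 = (-73701 - 125811) - 126806 = -199512 - 126806 = -326318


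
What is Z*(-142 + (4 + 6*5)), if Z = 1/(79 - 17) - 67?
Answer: 224262/31 ≈ 7234.3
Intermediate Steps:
Z = -4153/62 (Z = 1/62 - 67 = -4153/62 ≈ -66.984)
Z*(-142 + (4 + 6*5)) = -4153*(-142 + (4 + 6*5))/62 = -4153*(-142 + (4 + 30))/62 = -4153*(-142 + 34)/62 = -4153/62*(-108) = 224262/31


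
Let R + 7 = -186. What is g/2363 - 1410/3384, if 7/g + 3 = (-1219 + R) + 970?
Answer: -5257759/12618420 ≈ -0.41667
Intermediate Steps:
R = -193 (R = -7 - 186 = -193)
g = -7/445 (g = 7/(-3 + ((-1219 - 193) + 970)) = 7/(-3 + (-1412 + 970)) = 7/(-3 - 442) = 7/(-445) = 7*(-1/445) = -7/445 ≈ -0.015730)
g/2363 - 1410/3384 = -7/445/2363 - 1410/3384 = -7/445*1/2363 - 1410*1/3384 = -7/1051535 - 5/12 = -5257759/12618420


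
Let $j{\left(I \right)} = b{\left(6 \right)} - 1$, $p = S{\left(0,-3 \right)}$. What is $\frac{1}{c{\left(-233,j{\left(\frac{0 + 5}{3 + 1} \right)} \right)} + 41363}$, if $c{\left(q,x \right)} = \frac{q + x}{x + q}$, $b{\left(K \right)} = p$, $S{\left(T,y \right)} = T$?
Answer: $\frac{1}{41364} \approx 2.4176 \cdot 10^{-5}$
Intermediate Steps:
$p = 0$
$b{\left(K \right)} = 0$
$j{\left(I \right)} = -1$ ($j{\left(I \right)} = 0 - 1 = -1$)
$c{\left(q,x \right)} = 1$ ($c{\left(q,x \right)} = \frac{q + x}{q + x} = 1$)
$\frac{1}{c{\left(-233,j{\left(\frac{0 + 5}{3 + 1} \right)} \right)} + 41363} = \frac{1}{1 + 41363} = \frac{1}{41364}$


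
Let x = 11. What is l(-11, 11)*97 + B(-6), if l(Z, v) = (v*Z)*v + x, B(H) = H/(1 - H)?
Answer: -896286/7 ≈ -1.2804e+5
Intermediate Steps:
l(Z, v) = 11 + Z*v² (l(Z, v) = (v*Z)*v + 11 = (Z*v)*v + 11 = Z*v² + 11 = 11 + Z*v²)
l(-11, 11)*97 + B(-6) = (11 - 11*11²)*97 - 1*(-6)/(-1 - 6) = (11 - 11*121)*97 - 1*(-6)/(-7) = (11 - 1331)*97 - 1*(-6)*(-⅐) = -1320*97 - 6/7 = -128040 - 6/7 = -896286/7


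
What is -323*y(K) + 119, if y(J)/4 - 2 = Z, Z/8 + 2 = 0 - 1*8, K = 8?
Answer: 100895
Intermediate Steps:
Z = -80 (Z = -16 + 8*(0 - 1*8) = -16 + 8*(0 - 8) = -16 + 8*(-8) = -16 - 64 = -80)
y(J) = -312 (y(J) = 8 + 4*(-80) = 8 - 320 = -312)
-323*y(K) + 119 = -323*(-312) + 119 = 100776 + 119 = 100895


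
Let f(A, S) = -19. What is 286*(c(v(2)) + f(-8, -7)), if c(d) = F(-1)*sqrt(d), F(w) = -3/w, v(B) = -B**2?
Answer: -5434 + 1716*I ≈ -5434.0 + 1716.0*I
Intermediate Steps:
c(d) = 3*sqrt(d) (c(d) = (-3/(-1))*sqrt(d) = (-3*(-1))*sqrt(d) = 3*sqrt(d))
286*(c(v(2)) + f(-8, -7)) = 286*(3*sqrt(-1*2**2) - 19) = 286*(3*sqrt(-1*4) - 19) = 286*(3*sqrt(-4) - 19) = 286*(3*(2*I) - 19) = 286*(6*I - 19) = 286*(-19 + 6*I) = -5434 + 1716*I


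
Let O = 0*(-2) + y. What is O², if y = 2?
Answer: 4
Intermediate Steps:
O = 2 (O = 0*(-2) + 2 = 0 + 2 = 2)
O² = 2² = 4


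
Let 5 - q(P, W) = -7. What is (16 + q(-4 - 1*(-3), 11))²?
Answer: 784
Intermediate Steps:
q(P, W) = 12 (q(P, W) = 5 - 1*(-7) = 5 + 7 = 12)
(16 + q(-4 - 1*(-3), 11))² = (16 + 12)² = 28² = 784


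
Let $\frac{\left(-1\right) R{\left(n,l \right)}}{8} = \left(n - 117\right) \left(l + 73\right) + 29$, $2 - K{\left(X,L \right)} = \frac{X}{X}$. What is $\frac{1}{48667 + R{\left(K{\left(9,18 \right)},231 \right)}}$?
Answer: $\frac{1}{330547} \approx 3.0253 \cdot 10^{-6}$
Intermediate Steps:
$K{\left(X,L \right)} = 1$ ($K{\left(X,L \right)} = 2 - \frac{X}{X} = 2 - 1 = 1$)
$R{\left(n,l \right)} = -232 - 8 \left(-117 + n\right) \left(73 + l\right)$ ($R{\left(n,l \right)} = - 8 \left(\left(n - 117\right) \left(l + 73\right) + 29\right) = - 8 \left(\left(-117 + n\right) \left(73 + l\right) + 29\right) = - 8 \left(29 + \left(-117 + n\right) \left(73 + l\right)\right) = -232 - 8 \left(-117 + n\right) \left(73 + l\right)$)
$\frac{1}{48667 + R{\left(K{\left(9,18 \right)},231 \right)}} = \frac{1}{48667 + \left(68096 - 584 + 936 \cdot 231 - 1848 \cdot 1\right)} = \frac{1}{48667 + \left(68096 - 584 + 216216 - 1848\right)} = \frac{1}{48667 + 281880} = \frac{1}{330547}$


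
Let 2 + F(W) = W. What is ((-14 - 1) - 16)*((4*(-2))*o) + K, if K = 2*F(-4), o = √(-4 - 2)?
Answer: -12 + 248*I*√6 ≈ -12.0 + 607.47*I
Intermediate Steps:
o = I*√6 (o = √(-6) = I*√6 ≈ 2.4495*I)
F(W) = -2 + W
K = -12 (K = 2*(-2 - 4) = 2*(-6) = -12)
((-14 - 1) - 16)*((4*(-2))*o) + K = ((-14 - 1) - 16)*((4*(-2))*(I*√6)) - 12 = (-15 - 16)*(-8*I*√6) - 12 = -(-248)*I*√6 - 12 = 248*I*√6 - 12 = -12 + 248*I*√6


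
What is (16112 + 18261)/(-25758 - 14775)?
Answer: -34373/40533 ≈ -0.84803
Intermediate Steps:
(16112 + 18261)/(-25758 - 14775) = 34373/(-40533) = 34373*(-1/40533) = -34373/40533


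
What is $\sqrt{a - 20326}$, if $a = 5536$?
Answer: $i \sqrt{14790} \approx 121.61 i$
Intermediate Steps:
$\sqrt{a - 20326} = \sqrt{5536 - 20326} = \sqrt{-14790} = i \sqrt{14790}$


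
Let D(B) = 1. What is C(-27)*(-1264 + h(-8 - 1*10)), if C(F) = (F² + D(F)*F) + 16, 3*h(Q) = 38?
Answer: -2695372/3 ≈ -8.9846e+5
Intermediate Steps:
h(Q) = 38/3 (h(Q) = (⅓)*38 = 38/3)
C(F) = 16 + F + F² (C(F) = (F² + 1*F) + 16 = (F² + F) + 16 = (F + F²) + 16 = 16 + F + F²)
C(-27)*(-1264 + h(-8 - 1*10)) = (16 - 27 + (-27)²)*(-1264 + 38/3) = (16 - 27 + 729)*(-3754/3) = 718*(-3754/3) = -2695372/3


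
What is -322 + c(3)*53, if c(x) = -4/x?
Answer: -1178/3 ≈ -392.67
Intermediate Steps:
-322 + c(3)*53 = -322 - 4/3*53 = -322 - 212/3 = -1178/3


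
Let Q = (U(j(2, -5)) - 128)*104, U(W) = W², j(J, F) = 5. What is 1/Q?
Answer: -1/10712 ≈ -9.3353e-5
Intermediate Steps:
Q = -10712 (Q = (5² - 128)*104 = (25 - 128)*104 = -103*104 = -10712)
1/Q = 1/(-10712) = -1/10712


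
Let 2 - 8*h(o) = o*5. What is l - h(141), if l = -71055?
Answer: -567737/8 ≈ -70967.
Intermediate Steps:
h(o) = ¼ - 5*o/8 (h(o) = ¼ - o*5/8 = ¼ - 5*o/8)
l - h(141) = -71055 - (¼ - 5/8*141) = -71055 - (¼ - 705/8) = -71055 - 1*(-703/8) = -71055 + 703/8 = -567737/8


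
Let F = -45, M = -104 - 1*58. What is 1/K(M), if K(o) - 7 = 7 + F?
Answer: -1/31 ≈ -0.032258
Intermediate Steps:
M = -162 (M = -104 - 58 = -162)
K(o) = -31 (K(o) = 7 + (7 - 45) = 7 - 38 = -31)
1/K(M) = 1/(-31) = -1/31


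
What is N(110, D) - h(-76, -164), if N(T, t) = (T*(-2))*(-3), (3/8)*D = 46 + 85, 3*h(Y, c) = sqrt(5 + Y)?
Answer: 660 - I*sqrt(71)/3 ≈ 660.0 - 2.8087*I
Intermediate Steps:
h(Y, c) = sqrt(5 + Y)/3
D = 1048/3 (D = 8*(46 + 85)/3 = (8/3)*131 = 1048/3 ≈ 349.33)
N(T, t) = 6*T (N(T, t) = -2*T*(-3) = 6*T)
N(110, D) - h(-76, -164) = 6*110 - sqrt(5 - 76)/3 = 660 - sqrt(-71)/3 = 660 - I*sqrt(71)/3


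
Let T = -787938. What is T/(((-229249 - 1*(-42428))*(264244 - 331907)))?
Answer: -787938/12640869323 ≈ -6.2333e-5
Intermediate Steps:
T/(((-229249 - 1*(-42428))*(264244 - 331907))) = -787938*1/((-229249 - 1*(-42428))*(264244 - 331907)) = -787938*(-1/(67663*(-229249 + 42428))) = -787938/((-186821*(-67663))) = -787938/12640869323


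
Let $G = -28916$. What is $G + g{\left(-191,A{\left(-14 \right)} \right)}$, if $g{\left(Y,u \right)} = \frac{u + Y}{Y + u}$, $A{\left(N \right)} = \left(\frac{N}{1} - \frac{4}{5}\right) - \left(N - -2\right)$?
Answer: $-28915$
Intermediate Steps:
$A{\left(N \right)} = - \frac{14}{5}$ ($A{\left(N \right)} = \left(N 1 - \frac{4}{5}\right) - \left(N + 2\right) = \left(N - \frac{4}{5}\right) - \left(2 + N\right) = \left(- \frac{4}{5} + N\right) - \left(2 + N\right) = - \frac{14}{5}$)
$g{\left(Y,u \right)} = 1$ ($g{\left(Y,u \right)} = \frac{Y + u}{Y + u} = 1$)
$G + g{\left(-191,A{\left(-14 \right)} \right)} = -28916 + 1 = -28915$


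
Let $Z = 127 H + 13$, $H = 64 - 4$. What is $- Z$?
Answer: $-7633$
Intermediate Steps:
$H = 60$ ($H = 64 - 4 = 60$)
$Z = 7633$ ($Z = 127 \cdot 60 + 13 = 7620 + 13 = 7633$)
$- Z = \left(-1\right) 7633 = -7633$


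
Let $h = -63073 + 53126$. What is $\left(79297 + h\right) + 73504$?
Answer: $142854$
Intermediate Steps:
$h = -9947$
$\left(79297 + h\right) + 73504 = \left(79297 - 9947\right) + 73504 = 69350 + 73504 = 142854$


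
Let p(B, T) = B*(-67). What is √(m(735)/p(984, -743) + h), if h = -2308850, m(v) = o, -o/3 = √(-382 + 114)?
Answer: √(-69690411518600 + 2747*I*√67)/5494 ≈ 2.4513e-7 + 1519.5*I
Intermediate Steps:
o = -6*I*√67 (o = -3*√(-382 + 114) = -6*I*√67 ≈ -49.112*I)
m(v) = -6*I*√67
p(B, T) = -67*B
√(m(735)/p(984, -743) + h) = √((-6*I*√67)/((-67*984)) - 2308850) = √(-6*I*√67/(-65928) - 2308850) = √(-6*I*√67*(-1/65928) - 2308850) = √(I*√67/10988 - 2308850) = √(-2308850 + I*√67/10988)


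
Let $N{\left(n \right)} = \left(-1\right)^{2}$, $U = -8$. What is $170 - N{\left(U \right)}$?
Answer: $169$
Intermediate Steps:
$N{\left(n \right)} = 1$
$170 - N{\left(U \right)} = 170 - 1 = 169$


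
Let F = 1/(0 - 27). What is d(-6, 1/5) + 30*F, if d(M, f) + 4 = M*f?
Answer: -284/45 ≈ -6.3111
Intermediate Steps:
d(M, f) = -4 + M*f
F = -1/27 (F = 1/(-27) = -1/27 ≈ -0.037037)
d(-6, 1/5) + 30*F = (-4 - 6/5) + 30*(-1/27) = (-4 - 6*⅕) - 10/9 = (-4 - 6/5) - 10/9 = -26/5 - 10/9 = -284/45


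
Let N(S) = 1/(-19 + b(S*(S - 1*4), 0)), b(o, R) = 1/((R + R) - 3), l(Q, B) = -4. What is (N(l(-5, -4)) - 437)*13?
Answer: -329537/58 ≈ -5681.7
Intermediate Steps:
b(o, R) = 1/(-3 + 2*R) (b(o, R) = 1/(2*R - 3) = 1/(-3 + 2*R))
N(S) = -3/58 (N(S) = 1/(-19 + 1/(-3 + 2*0)) = 1/(-19 + 1/(-3 + 0)) = 1/(-19 + 1/(-3)) = 1/(-19 - ⅓) = 1/(-58/3) = -3/58)
(N(l(-5, -4)) - 437)*13 = (-3/58 - 437)*13 = -25349/58*13 = -329537/58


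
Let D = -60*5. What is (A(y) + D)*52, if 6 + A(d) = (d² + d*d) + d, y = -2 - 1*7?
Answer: -7956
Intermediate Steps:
y = -9 (y = -2 - 7 = -9)
A(d) = -6 + d + 2*d² (A(d) = -6 + ((d² + d*d) + d) = -6 + ((d² + d²) + d) = -6 + (2*d² + d) = -6 + (d + 2*d²) = -6 + d + 2*d²)
D = -300
(A(y) + D)*52 = ((-6 - 9 + 2*(-9)²) - 300)*52 = ((-6 - 9 + 2*81) - 300)*52 = ((-6 - 9 + 162) - 300)*52 = (147 - 300)*52 = -153*52 = -7956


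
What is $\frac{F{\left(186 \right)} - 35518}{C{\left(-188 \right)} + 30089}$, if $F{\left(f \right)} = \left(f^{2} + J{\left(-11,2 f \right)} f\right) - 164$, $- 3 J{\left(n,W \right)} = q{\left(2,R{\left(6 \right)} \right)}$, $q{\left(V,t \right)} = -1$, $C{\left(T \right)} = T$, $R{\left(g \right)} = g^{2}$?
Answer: $- \frac{1024}{29901} \approx -0.034246$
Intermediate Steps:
$J{\left(n,W \right)} = \frac{1}{3}$ ($J{\left(n,W \right)} = \left(- \frac{1}{3}\right) \left(-1\right) = \frac{1}{3}$)
$F{\left(f \right)} = -164 + f^{2} + \frac{f}{3}$ ($F{\left(f \right)} = \left(f^{2} + \frac{f}{3}\right) - 164 = -164 + f^{2} + \frac{f}{3}$)
$\frac{F{\left(186 \right)} - 35518}{C{\left(-188 \right)} + 30089} = \frac{\left(-164 + 186^{2} + \frac{1}{3} \cdot 186\right) - 35518}{-188 + 30089} = \frac{\left(-164 + 34596 + 62\right) - 35518}{29901} = \left(34494 - 35518\right) \frac{1}{29901} = \left(-1024\right) \frac{1}{29901} = - \frac{1024}{29901}$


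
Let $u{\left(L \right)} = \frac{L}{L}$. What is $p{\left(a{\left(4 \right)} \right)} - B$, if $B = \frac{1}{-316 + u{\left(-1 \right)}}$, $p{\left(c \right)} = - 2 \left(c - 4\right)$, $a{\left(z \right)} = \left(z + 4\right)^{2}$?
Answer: $- \frac{37799}{315} \approx -120.0$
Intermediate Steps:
$u{\left(L \right)} = 1$
$a{\left(z \right)} = \left(4 + z\right)^{2}$
$p{\left(c \right)} = 8 - 2 c$ ($p{\left(c \right)} = - 2 \left(-4 + c\right) = 8 - 2 c$)
$B = - \frac{1}{315}$ ($B = \frac{1}{-316 + 1} = \frac{1}{-315} = - \frac{1}{315} \approx -0.0031746$)
$p{\left(a{\left(4 \right)} \right)} - B = \left(8 - 2 \left(4 + 4\right)^{2}\right) - - \frac{1}{315} = \left(8 - 2 \cdot 8^{2}\right) + \frac{1}{315} = \left(8 - 128\right) + \frac{1}{315} = -120 + \frac{1}{315} = - \frac{37799}{315}$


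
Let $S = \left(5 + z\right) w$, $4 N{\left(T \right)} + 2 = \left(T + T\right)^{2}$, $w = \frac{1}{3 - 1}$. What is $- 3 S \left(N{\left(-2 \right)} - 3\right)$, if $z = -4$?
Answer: $- \frac{3}{4} \approx -0.75$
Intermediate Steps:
$w = \frac{1}{2} \approx 0.5$
$N{\left(T \right)} = - \frac{1}{2} + T^{2}$ ($N{\left(T \right)} = - \frac{1}{2} + \frac{\left(T + T\right)^{2}}{4} = - \frac{1}{2} + \frac{\left(2 T\right)^{2}}{4} = - \frac{1}{2} + \frac{4 T^{2}}{4} = - \frac{1}{2} + T^{2}$)
$S = \frac{1}{2}$ ($S = \left(5 - 4\right) \frac{1}{2} = 1 \cdot \frac{1}{2} = \frac{1}{2} \approx 0.5$)
$- 3 S \left(N{\left(-2 \right)} - 3\right) = \left(-3\right) \frac{1}{2} \left(\left(- \frac{1}{2} + \left(-2\right)^{2}\right) - 3\right) = - \frac{3 \left(\left(- \frac{1}{2} + 4\right) - 3\right)}{2} = - \frac{3 \left(\frac{7}{2} - 3\right)}{2} = \left(- \frac{3}{2}\right) \frac{1}{2} = - \frac{3}{4}$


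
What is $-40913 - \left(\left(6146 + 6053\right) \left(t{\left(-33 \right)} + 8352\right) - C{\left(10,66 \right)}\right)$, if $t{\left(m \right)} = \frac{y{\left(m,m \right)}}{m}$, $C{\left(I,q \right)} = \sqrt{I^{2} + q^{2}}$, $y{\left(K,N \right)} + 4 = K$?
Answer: $- \frac{305821916}{3} + 2 \sqrt{1114} \approx -1.0194 \cdot 10^{8}$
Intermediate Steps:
$y{\left(K,N \right)} = -4 + K$
$t{\left(m \right)} = \frac{-4 + m}{m}$
$-40913 - \left(\left(6146 + 6053\right) \left(t{\left(-33 \right)} + 8352\right) - C{\left(10,66 \right)}\right) = -40913 - \left(\left(6146 + 6053\right) \left(\frac{-4 - 33}{-33} + 8352\right) - \sqrt{10^{2} + 66^{2}}\right) = -40913 - \left(12199 \left(\left(- \frac{1}{33}\right) \left(-37\right) + 8352\right) - \sqrt{100 + 4356}\right) = -40913 - \left(12199 \left(\frac{37}{33} + 8352\right) - \sqrt{4456}\right) = -40913 - \left(12199 \cdot \frac{275653}{33} - 2 \sqrt{1114}\right) = -40913 - \left(\frac{305699177}{3} - 2 \sqrt{1114}\right) = - \frac{305821916}{3} + 2 \sqrt{1114}$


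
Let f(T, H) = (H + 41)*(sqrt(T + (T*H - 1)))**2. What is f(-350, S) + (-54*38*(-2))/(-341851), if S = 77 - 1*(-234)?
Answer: -13140325814056/341851 ≈ -3.8439e+7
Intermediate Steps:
S = 311 (S = 77 + 234 = 311)
f(T, H) = (41 + H)*(-1 + T + H*T) (f(T, H) = (41 + H)*(sqrt(T + (H*T - 1)))**2 = (41 + H)*(sqrt(T + (-1 + H*T)))**2 = (41 + H)*(sqrt(-1 + T + H*T))**2 = (41 + H)*(-1 + T + H*T))
f(-350, S) + (-54*38*(-2))/(-341851) = (-41 - 1*311 + 41*(-350) - 350*311**2 + 42*311*(-350)) + (-54*38*(-2))/(-341851) = (-41 - 311 - 14350 - 350*96721 - 4571700) - 2052*(-2)*(-1/341851) = (-41 - 311 - 14350 - 33852350 - 4571700) + 4104*(-1/341851) = -38438752 - 4104/341851 = -13140325814056/341851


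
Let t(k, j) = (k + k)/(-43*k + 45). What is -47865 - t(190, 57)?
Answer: -77780549/1625 ≈ -47865.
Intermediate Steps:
t(k, j) = 2*k/(45 - 43*k) (t(k, j) = (2*k)/(45 - 43*k) = 2*k/(45 - 43*k))
-47865 - t(190, 57) = -47865 - (-2)*190/(-45 + 43*190) = -47865 - (-2)*190/(-45 + 8170) = -47865 - (-2)*190/8125 = -47865 - 1*(-76/1625) = -47865 + 76/1625 = -77780549/1625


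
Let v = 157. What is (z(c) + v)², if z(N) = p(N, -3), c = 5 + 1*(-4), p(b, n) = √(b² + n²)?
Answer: (157 + √10)² ≈ 25652.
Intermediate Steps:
c = 1 (c = 5 - 4 = 1)
z(N) = √(9 + N²) (z(N) = √(N² + (-3)²) = √(N² + 9) = √(9 + N²))
(z(c) + v)² = (√(9 + 1²) + 157)² = (√(9 + 1) + 157)² = (√10 + 157)² = (157 + √10)²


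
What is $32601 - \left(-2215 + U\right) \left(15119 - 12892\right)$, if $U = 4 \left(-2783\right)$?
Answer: $29756370$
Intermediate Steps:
$U = -11132$
$32601 - \left(-2215 + U\right) \left(15119 - 12892\right) = 32601 - \left(-2215 - 11132\right) \left(15119 - 12892\right) = 32601 - \left(-13347\right) 2227 = 32601 - -29723769 = 32601 + 29723769 = 29756370$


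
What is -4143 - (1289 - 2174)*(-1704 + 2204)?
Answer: 438357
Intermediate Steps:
-4143 - (1289 - 2174)*(-1704 + 2204) = -4143 - (-885)*500 = -4143 - 1*(-442500) = -4143 + 442500 = 438357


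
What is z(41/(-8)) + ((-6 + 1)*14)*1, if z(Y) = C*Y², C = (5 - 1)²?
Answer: 1401/4 ≈ 350.25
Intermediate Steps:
C = 16 (C = 4² = 16)
z(Y) = 16*Y²
z(41/(-8)) + ((-6 + 1)*14)*1 = 16*(41/(-8))² + ((-6 + 1)*14)*1 = 16*(41*(-⅛))² - 5*14*1 = 16*(-41/8)² - 70*1 = 16*(1681/64) - 70 = 1681/4 - 70 = 1401/4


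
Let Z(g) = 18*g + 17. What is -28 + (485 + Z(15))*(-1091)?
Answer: -842280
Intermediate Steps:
Z(g) = 17 + 18*g
-28 + (485 + Z(15))*(-1091) = -28 + (485 + (17 + 18*15))*(-1091) = -28 + (485 + (17 + 270))*(-1091) = -28 + (485 + 287)*(-1091) = -28 + 772*(-1091) = -28 - 842252 = -842280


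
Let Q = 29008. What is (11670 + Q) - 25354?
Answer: 15324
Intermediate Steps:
(11670 + Q) - 25354 = (11670 + 29008) - 25354 = 40678 - 25354 = 15324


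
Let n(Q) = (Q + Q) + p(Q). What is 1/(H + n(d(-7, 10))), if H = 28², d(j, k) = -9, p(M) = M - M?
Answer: 1/766 ≈ 0.0013055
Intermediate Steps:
p(M) = 0
n(Q) = 2*Q (n(Q) = (Q + Q) + 0 = 2*Q + 0 = 2*Q)
H = 784
1/(H + n(d(-7, 10))) = 1/(784 + 2*(-9)) = 1/(784 - 18) = 1/766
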